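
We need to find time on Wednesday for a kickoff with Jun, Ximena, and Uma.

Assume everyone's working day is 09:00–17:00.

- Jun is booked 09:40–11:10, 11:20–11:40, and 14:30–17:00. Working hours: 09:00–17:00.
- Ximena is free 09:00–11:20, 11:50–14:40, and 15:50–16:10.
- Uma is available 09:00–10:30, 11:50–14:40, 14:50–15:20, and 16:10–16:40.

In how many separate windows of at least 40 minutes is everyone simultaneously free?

2

Jun free within 09:00–17:00: 09:00–09:40, 11:10–11:20, 11:40–14:30.
Jun ∩ Ximena: 09:00–09:40, 11:10–11:20, 11:50–14:30.
Jun ∩ Ximena ∩ Uma: 09:00–09:40, 11:50–14:30.
Windows ≥ 40 min: 09:00–09:40, 11:50–14:30.
That's 2 windows.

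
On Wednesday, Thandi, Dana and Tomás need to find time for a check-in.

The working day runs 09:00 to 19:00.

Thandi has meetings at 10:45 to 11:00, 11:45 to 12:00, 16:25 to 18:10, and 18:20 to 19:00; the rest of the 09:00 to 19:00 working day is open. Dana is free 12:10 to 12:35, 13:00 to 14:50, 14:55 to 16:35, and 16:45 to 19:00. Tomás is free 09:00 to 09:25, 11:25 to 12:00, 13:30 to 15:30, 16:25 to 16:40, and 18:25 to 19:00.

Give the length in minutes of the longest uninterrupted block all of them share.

80 minutes

Thandi free within 09:00–19:00: 09:00–10:45, 11:00–11:45, 12:00–16:25, 18:10–18:20.
Thandi ∩ Dana: 12:10–12:35, 13:00–14:50, 14:55–16:25, 18:10–18:20.
Thandi ∩ Dana ∩ Tomás: 13:30–14:50, 14:55–15:30.
Common window lengths: 80, 35 min; longest is 80.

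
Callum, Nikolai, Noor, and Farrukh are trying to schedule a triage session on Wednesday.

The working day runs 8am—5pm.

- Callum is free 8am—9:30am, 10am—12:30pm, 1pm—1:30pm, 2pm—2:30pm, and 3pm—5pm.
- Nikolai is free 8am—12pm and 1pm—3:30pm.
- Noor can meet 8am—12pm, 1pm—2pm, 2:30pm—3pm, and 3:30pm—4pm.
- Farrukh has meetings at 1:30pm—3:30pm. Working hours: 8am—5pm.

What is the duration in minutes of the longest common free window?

120 minutes

Farrukh free within 08:00–17:00: 08:00–13:30, 15:30–17:00.
Callum ∩ Nikolai: 08:00–09:30, 10:00–12:00, 13:00–13:30, 14:00–14:30, 15:00–15:30.
Callum ∩ Nikolai ∩ Noor: 08:00–09:30, 10:00–12:00, 13:00–13:30.
Callum ∩ Nikolai ∩ Noor ∩ Farrukh: 08:00–09:30, 10:00–12:00, 13:00–13:30.
Common window lengths: 90, 120, 30 min; longest is 120.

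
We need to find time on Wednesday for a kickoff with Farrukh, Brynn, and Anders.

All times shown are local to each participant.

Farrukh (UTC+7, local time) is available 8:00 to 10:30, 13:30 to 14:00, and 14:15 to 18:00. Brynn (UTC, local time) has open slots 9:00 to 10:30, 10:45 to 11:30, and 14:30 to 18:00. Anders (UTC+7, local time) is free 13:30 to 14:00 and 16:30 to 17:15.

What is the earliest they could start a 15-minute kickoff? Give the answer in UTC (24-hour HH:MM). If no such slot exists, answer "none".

09:30

Farrukh → UTC: 01:00–03:30, 06:30–07:00, 07:15–11:00.
Brynn → UTC: 09:00–10:30, 10:45–11:30, 14:30–18:00.
Anders → UTC: 06:30–07:00, 09:30–10:15.
Farrukh ∩ Brynn: 09:00–10:30, 10:45–11:00.
Farrukh ∩ Brynn ∩ Anders: 09:30–10:15.
Windows ≥ 15 min: 09:30–10:15.
Earliest such window starts at 09:30.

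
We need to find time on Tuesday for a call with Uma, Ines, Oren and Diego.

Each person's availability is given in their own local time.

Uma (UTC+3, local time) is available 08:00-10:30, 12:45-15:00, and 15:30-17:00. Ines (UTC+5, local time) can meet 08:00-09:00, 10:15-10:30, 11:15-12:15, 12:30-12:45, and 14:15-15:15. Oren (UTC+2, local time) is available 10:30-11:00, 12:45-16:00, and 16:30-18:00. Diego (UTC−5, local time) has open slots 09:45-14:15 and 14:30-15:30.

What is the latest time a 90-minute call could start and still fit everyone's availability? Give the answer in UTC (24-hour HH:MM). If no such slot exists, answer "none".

none

Uma → UTC: 05:00–07:30, 09:45–12:00, 12:30–14:00.
Ines → UTC: 03:00–04:00, 05:15–05:30, 06:15–07:15, 07:30–07:45, 09:15–10:15.
Oren → UTC: 08:30–09:00, 10:45–14:00, 14:30–16:00.
Diego → UTC: 14:45–19:15, 19:30–20:30.
Uma ∩ Ines: 05:15–05:30, 06:15–07:15, 09:45–10:15.
Uma ∩ Ines ∩ Oren: (none).
Uma ∩ Ines ∩ Oren ∩ Diego: (none).
Windows ≥ 90 min: (none).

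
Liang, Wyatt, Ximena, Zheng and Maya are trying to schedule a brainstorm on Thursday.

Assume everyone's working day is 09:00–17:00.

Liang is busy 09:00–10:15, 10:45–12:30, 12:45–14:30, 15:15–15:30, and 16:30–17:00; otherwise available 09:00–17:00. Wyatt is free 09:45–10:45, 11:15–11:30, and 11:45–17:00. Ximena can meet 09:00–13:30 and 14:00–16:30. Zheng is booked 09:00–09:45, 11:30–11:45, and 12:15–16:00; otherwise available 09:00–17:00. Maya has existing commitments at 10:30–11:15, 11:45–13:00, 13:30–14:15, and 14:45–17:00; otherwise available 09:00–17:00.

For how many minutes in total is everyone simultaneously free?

15 minutes

Liang free within 09:00–17:00: 10:15–10:45, 12:30–12:45, 14:30–15:15, 15:30–16:30.
Zheng free within 09:00–17:00: 09:45–11:30, 11:45–12:15, 16:00–17:00.
Maya free within 09:00–17:00: 09:00–10:30, 11:15–11:45, 13:00–13:30, 14:15–14:45.
Liang ∩ Wyatt: 10:15–10:45, 12:30–12:45, 14:30–15:15, 15:30–16:30.
Liang ∩ Wyatt ∩ Ximena: 10:15–10:45, 12:30–12:45, 14:30–15:15, 15:30–16:30.
Liang ∩ Wyatt ∩ Ximena ∩ Zheng: 10:15–10:45, 16:00–16:30.
Liang ∩ Wyatt ∩ Ximena ∩ Zheng ∩ Maya: 10:15–10:30.
Total common minutes: 15.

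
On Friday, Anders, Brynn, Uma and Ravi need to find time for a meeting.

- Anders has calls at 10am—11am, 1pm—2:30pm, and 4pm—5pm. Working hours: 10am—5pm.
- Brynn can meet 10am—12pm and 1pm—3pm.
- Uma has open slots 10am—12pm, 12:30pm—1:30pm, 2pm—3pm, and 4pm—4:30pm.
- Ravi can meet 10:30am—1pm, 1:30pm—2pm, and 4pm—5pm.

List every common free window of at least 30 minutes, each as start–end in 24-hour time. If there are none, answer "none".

11:00–12:00

Anders free within 10:00–17:00: 11:00–13:00, 14:30–16:00.
Anders ∩ Brynn: 11:00–12:00, 14:30–15:00.
Anders ∩ Brynn ∩ Uma: 11:00–12:00, 14:30–15:00.
Anders ∩ Brynn ∩ Uma ∩ Ravi: 11:00–12:00.
Windows ≥ 30 min: 11:00–12:00.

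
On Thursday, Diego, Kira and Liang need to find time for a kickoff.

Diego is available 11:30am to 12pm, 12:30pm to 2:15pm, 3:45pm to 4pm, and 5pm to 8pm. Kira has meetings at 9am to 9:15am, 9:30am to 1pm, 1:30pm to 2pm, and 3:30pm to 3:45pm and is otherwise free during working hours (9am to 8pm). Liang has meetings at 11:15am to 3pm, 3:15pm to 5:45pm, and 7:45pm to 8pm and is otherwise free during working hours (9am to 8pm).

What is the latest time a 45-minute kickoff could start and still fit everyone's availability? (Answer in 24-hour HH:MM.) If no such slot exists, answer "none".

19:00

Kira free within 09:00–20:00: 09:15–09:30, 13:00–13:30, 14:00–15:30, 15:45–20:00.
Liang free within 09:00–20:00: 09:00–11:15, 15:00–15:15, 17:45–19:45.
Diego ∩ Kira: 13:00–13:30, 14:00–14:15, 15:45–16:00, 17:00–20:00.
Diego ∩ Kira ∩ Liang: 17:45–19:45.
Windows ≥ 45 min: 17:45–19:45.
Latest start in the last window 17:45–19:45 is 19:45 − 45 min = 19:00.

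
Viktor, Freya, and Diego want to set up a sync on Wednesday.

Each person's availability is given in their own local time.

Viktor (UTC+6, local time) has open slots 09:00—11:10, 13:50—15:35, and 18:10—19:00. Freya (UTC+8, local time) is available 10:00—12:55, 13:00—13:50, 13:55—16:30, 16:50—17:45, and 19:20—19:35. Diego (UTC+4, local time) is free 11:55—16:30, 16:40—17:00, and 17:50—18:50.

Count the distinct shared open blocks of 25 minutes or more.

2

Viktor → UTC: 03:00–05:10, 07:50–09:35, 12:10–13:00.
Freya → UTC: 02:00–04:55, 05:00–05:50, 05:55–08:30, 08:50–09:45, 11:20–11:35.
Diego → UTC: 07:55–12:30, 12:40–13:00, 13:50–14:50.
Viktor ∩ Freya: 03:00–04:55, 05:00–05:10, 07:50–08:30, 08:50–09:35.
Viktor ∩ Freya ∩ Diego: 07:55–08:30, 08:50–09:35.
Windows ≥ 25 min: 07:55–08:30, 08:50–09:35.
That's 2 windows.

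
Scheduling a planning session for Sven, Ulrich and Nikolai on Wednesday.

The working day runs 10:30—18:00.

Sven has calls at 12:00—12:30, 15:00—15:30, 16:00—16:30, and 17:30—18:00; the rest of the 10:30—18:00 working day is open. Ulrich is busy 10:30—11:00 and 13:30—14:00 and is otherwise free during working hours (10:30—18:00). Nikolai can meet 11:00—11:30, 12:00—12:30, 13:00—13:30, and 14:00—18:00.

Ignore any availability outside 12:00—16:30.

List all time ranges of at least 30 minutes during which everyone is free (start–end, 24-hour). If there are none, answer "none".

Sven free within 10:30–18:00: 10:30–12:00, 12:30–15:00, 15:30–16:00, 16:30–17:30.
Ulrich free within 10:30–18:00: 11:00–13:30, 14:00–18:00.
Sven ∩ Ulrich: 11:00–12:00, 12:30–13:30, 14:00–15:00, 15:30–16:00, 16:30–17:30.
Sven ∩ Ulrich ∩ Nikolai: 11:00–11:30, 13:00–13:30, 14:00–15:00, 15:30–16:00, 16:30–17:30.
Restricted to 12:00–16:30: 13:00–13:30, 14:00–15:00, 15:30–16:00.
Windows ≥ 30 min: 13:00–13:30, 14:00–15:00, 15:30–16:00.

13:00–13:30, 14:00–15:00, 15:30–16:00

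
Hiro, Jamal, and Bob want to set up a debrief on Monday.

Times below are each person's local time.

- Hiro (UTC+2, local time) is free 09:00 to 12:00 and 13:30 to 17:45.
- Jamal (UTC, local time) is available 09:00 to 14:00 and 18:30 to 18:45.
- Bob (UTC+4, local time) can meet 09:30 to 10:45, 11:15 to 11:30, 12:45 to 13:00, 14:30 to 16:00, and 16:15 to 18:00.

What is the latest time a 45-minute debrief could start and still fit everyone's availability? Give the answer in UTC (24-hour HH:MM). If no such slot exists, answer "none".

13:15

Hiro → UTC: 07:00–10:00, 11:30–15:45.
Jamal → UTC: 09:00–14:00, 18:30–18:45.
Bob → UTC: 05:30–06:45, 07:15–07:30, 08:45–09:00, 10:30–12:00, 12:15–14:00.
Hiro ∩ Jamal: 09:00–10:00, 11:30–14:00.
Hiro ∩ Jamal ∩ Bob: 11:30–12:00, 12:15–14:00.
Windows ≥ 45 min: 12:15–14:00.
Latest start in the last window 12:15–14:00 is 14:00 − 45 min = 13:15.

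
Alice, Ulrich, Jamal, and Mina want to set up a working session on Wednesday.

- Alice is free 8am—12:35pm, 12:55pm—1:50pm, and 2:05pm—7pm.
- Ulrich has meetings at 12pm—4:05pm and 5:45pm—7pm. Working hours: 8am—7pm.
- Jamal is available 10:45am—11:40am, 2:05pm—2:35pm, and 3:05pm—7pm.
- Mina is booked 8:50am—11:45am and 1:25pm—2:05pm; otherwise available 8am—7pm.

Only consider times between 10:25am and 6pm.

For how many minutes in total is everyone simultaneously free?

Ulrich free within 08:00–19:00: 08:00–12:00, 16:05–17:45.
Mina free within 08:00–19:00: 08:00–08:50, 11:45–13:25, 14:05–19:00.
Alice ∩ Ulrich: 08:00–12:00, 16:05–17:45.
Alice ∩ Ulrich ∩ Jamal: 10:45–11:40, 16:05–17:45.
Alice ∩ Ulrich ∩ Jamal ∩ Mina: 16:05–17:45.
Restricted to 10:25–18:00: 16:05–17:45.
Total common minutes: 100.

100 minutes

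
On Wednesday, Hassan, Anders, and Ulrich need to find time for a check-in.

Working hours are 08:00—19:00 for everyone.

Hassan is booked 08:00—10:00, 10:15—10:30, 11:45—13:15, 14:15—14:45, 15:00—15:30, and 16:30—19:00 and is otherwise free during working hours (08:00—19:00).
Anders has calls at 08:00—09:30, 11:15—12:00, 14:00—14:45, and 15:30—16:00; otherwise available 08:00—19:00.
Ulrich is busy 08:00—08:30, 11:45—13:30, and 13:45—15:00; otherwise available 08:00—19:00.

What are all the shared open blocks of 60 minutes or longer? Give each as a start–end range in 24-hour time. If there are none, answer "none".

Hassan free within 08:00–19:00: 10:00–10:15, 10:30–11:45, 13:15–14:15, 14:45–15:00, 15:30–16:30.
Anders free within 08:00–19:00: 09:30–11:15, 12:00–14:00, 14:45–15:30, 16:00–19:00.
Ulrich free within 08:00–19:00: 08:30–11:45, 13:30–13:45, 15:00–19:00.
Hassan ∩ Anders: 10:00–10:15, 10:30–11:15, 13:15–14:00, 14:45–15:00, 16:00–16:30.
Hassan ∩ Anders ∩ Ulrich: 10:00–10:15, 10:30–11:15, 13:30–13:45, 16:00–16:30.
Windows ≥ 60 min: (none).

none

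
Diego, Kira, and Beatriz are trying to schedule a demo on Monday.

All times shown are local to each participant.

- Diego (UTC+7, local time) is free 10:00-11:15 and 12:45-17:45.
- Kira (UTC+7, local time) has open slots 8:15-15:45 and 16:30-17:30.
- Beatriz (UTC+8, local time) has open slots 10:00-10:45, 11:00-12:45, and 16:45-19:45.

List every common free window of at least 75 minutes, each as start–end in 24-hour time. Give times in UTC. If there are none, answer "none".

03:00–04:15

Diego → UTC: 03:00–04:15, 05:45–10:45.
Kira → UTC: 01:15–08:45, 09:30–10:30.
Beatriz → UTC: 02:00–02:45, 03:00–04:45, 08:45–11:45.
Diego ∩ Kira: 03:00–04:15, 05:45–08:45, 09:30–10:30.
Diego ∩ Kira ∩ Beatriz: 03:00–04:15, 09:30–10:30.
Windows ≥ 75 min: 03:00–04:15.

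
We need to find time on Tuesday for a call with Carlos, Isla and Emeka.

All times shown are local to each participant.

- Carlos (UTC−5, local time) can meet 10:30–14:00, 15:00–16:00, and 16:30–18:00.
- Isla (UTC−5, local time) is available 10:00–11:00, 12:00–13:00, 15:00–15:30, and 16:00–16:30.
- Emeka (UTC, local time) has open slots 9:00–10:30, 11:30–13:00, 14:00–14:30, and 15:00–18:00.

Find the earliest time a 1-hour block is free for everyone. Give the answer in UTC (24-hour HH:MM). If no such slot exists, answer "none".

17:00

Carlos → UTC: 15:30–19:00, 20:00–21:00, 21:30–23:00.
Isla → UTC: 15:00–16:00, 17:00–18:00, 20:00–20:30, 21:00–21:30.
Emeka → UTC: 09:00–10:30, 11:30–13:00, 14:00–14:30, 15:00–18:00.
Carlos ∩ Isla: 15:30–16:00, 17:00–18:00, 20:00–20:30.
Carlos ∩ Isla ∩ Emeka: 15:30–16:00, 17:00–18:00.
Windows ≥ 60 min: 17:00–18:00.
Earliest such window starts at 17:00.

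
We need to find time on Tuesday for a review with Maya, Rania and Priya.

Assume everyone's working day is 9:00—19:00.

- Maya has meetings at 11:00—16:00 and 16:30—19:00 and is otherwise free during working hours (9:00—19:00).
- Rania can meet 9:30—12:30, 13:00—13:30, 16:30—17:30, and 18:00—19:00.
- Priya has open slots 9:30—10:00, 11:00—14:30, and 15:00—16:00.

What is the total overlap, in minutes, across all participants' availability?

30 minutes

Maya free within 09:00–19:00: 09:00–11:00, 16:00–16:30.
Maya ∩ Rania: 09:30–11:00.
Maya ∩ Rania ∩ Priya: 09:30–10:00.
Total common minutes: 30.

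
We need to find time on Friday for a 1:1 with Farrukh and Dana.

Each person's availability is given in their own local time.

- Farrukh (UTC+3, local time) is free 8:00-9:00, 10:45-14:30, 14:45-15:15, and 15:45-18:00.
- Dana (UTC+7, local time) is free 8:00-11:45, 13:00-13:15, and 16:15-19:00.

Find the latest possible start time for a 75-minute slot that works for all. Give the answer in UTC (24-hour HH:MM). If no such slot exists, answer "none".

10:15

Farrukh → UTC: 05:00–06:00, 07:45–11:30, 11:45–12:15, 12:45–15:00.
Dana → UTC: 01:00–04:45, 06:00–06:15, 09:15–12:00.
Farrukh ∩ Dana: 09:15–11:30, 11:45–12:00.
Windows ≥ 75 min: 09:15–11:30.
Latest start in the last window 09:15–11:30 is 11:30 − 75 min = 10:15.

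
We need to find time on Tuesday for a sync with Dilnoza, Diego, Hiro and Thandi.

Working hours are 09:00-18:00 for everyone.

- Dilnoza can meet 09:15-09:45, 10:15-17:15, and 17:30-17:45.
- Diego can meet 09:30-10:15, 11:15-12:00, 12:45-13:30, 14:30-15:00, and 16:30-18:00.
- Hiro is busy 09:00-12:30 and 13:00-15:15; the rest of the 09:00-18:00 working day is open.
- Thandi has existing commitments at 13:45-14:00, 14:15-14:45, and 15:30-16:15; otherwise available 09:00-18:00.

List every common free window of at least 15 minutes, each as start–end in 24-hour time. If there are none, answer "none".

Hiro free within 09:00–18:00: 12:30–13:00, 15:15–18:00.
Thandi free within 09:00–18:00: 09:00–13:45, 14:00–14:15, 14:45–15:30, 16:15–18:00.
Dilnoza ∩ Diego: 09:30–09:45, 11:15–12:00, 12:45–13:30, 14:30–15:00, 16:30–17:15, 17:30–17:45.
Dilnoza ∩ Diego ∩ Hiro: 12:45–13:00, 16:30–17:15, 17:30–17:45.
Dilnoza ∩ Diego ∩ Hiro ∩ Thandi: 12:45–13:00, 16:30–17:15, 17:30–17:45.
Windows ≥ 15 min: 12:45–13:00, 16:30–17:15, 17:30–17:45.

12:45–13:00, 16:30–17:15, 17:30–17:45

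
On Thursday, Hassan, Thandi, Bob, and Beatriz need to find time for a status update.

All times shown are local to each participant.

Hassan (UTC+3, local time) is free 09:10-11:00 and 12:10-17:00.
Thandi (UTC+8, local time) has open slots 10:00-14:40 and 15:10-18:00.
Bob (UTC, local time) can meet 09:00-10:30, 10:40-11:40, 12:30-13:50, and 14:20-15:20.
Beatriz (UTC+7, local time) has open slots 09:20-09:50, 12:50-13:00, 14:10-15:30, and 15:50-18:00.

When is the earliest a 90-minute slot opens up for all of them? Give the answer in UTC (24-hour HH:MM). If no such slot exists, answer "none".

none

Hassan → UTC: 06:10–08:00, 09:10–14:00.
Thandi → UTC: 02:00–06:40, 07:10–10:00.
Bob → UTC: 09:00–10:30, 10:40–11:40, 12:30–13:50, 14:20–15:20.
Beatriz → UTC: 02:20–02:50, 05:50–06:00, 07:10–08:30, 08:50–11:00.
Hassan ∩ Thandi: 06:10–06:40, 07:10–08:00, 09:10–10:00.
Hassan ∩ Thandi ∩ Bob: 09:10–10:00.
Hassan ∩ Thandi ∩ Bob ∩ Beatriz: 09:10–10:00.
Windows ≥ 90 min: (none).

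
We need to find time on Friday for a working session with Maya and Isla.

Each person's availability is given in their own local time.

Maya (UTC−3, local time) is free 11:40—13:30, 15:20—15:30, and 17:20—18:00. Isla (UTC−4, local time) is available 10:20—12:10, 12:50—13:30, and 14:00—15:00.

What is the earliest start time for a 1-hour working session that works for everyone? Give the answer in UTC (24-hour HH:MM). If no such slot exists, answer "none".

Maya → UTC: 14:40–16:30, 18:20–18:30, 20:20–21:00.
Isla → UTC: 14:20–16:10, 16:50–17:30, 18:00–19:00.
Maya ∩ Isla: 14:40–16:10, 18:20–18:30.
Windows ≥ 60 min: 14:40–16:10.
Earliest such window starts at 14:40.

14:40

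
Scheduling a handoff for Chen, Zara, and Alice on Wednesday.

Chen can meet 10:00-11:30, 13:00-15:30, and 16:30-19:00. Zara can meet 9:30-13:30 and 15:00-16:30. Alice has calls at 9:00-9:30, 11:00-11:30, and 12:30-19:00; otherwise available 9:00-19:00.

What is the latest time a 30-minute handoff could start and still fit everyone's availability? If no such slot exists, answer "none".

Alice free within 09:00–19:00: 09:30–11:00, 11:30–12:30.
Chen ∩ Zara: 10:00–11:30, 13:00–13:30, 15:00–15:30.
Chen ∩ Zara ∩ Alice: 10:00–11:00.
Windows ≥ 30 min: 10:00–11:00.
Latest start in the last window 10:00–11:00 is 11:00 − 30 min = 10:30.

10:30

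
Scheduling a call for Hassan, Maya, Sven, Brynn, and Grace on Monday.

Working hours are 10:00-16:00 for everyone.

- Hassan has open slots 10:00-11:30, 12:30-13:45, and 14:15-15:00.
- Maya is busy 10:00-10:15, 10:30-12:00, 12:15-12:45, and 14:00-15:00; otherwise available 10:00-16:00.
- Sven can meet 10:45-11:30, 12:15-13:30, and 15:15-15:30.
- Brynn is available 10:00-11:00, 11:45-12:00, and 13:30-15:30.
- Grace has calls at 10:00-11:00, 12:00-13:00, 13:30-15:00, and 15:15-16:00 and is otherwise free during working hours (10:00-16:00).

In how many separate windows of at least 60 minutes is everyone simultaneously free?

0

Maya free within 10:00–16:00: 10:15–10:30, 12:00–12:15, 12:45–14:00, 15:00–16:00.
Grace free within 10:00–16:00: 11:00–12:00, 13:00–13:30, 15:00–15:15.
Hassan ∩ Maya: 10:15–10:30, 12:45–13:45.
Hassan ∩ Maya ∩ Sven: 12:45–13:30.
Hassan ∩ Maya ∩ Sven ∩ Brynn: (none).
Hassan ∩ Maya ∩ Sven ∩ Brynn ∩ Grace: (none).
Windows ≥ 60 min: (none).
That's 0 windows.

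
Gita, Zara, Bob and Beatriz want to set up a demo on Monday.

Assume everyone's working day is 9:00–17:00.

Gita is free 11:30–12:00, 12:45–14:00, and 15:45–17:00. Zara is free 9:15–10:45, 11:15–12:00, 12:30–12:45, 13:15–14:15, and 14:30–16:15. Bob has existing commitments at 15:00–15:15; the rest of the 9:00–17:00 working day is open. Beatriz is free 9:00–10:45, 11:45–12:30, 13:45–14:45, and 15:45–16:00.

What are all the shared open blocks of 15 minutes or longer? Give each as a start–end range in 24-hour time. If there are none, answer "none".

Bob free within 09:00–17:00: 09:00–15:00, 15:15–17:00.
Gita ∩ Zara: 11:30–12:00, 13:15–14:00, 15:45–16:15.
Gita ∩ Zara ∩ Bob: 11:30–12:00, 13:15–14:00, 15:45–16:15.
Gita ∩ Zara ∩ Bob ∩ Beatriz: 11:45–12:00, 13:45–14:00, 15:45–16:00.
Windows ≥ 15 min: 11:45–12:00, 13:45–14:00, 15:45–16:00.

11:45–12:00, 13:45–14:00, 15:45–16:00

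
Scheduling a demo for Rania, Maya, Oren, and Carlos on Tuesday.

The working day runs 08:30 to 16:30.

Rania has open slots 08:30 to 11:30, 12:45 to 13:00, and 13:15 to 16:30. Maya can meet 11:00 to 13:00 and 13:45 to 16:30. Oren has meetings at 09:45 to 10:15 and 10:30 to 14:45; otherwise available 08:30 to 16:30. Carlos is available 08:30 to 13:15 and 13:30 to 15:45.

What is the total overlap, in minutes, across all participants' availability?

60 minutes

Oren free within 08:30–16:30: 08:30–09:45, 10:15–10:30, 14:45–16:30.
Rania ∩ Maya: 11:00–11:30, 12:45–13:00, 13:45–16:30.
Rania ∩ Maya ∩ Oren: 14:45–16:30.
Rania ∩ Maya ∩ Oren ∩ Carlos: 14:45–15:45.
Total common minutes: 60.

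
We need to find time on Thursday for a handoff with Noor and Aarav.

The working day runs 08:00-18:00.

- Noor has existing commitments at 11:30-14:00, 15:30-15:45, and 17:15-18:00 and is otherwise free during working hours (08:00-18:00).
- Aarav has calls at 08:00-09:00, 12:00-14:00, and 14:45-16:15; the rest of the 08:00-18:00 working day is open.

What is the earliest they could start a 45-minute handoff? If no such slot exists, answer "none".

09:00

Noor free within 08:00–18:00: 08:00–11:30, 14:00–15:30, 15:45–17:15.
Aarav free within 08:00–18:00: 09:00–12:00, 14:00–14:45, 16:15–18:00.
Noor ∩ Aarav: 09:00–11:30, 14:00–14:45, 16:15–17:15.
Windows ≥ 45 min: 09:00–11:30, 14:00–14:45, 16:15–17:15.
Earliest such window starts at 09:00.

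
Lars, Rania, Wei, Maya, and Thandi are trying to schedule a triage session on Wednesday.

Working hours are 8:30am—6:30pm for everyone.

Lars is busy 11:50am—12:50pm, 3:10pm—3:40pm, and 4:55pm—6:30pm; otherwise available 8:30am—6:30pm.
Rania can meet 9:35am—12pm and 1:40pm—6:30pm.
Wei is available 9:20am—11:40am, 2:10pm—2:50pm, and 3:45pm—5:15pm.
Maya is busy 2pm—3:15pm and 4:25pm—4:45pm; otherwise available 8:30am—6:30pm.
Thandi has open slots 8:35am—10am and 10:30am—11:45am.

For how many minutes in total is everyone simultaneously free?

Lars free within 08:30–18:30: 08:30–11:50, 12:50–15:10, 15:40–16:55.
Maya free within 08:30–18:30: 08:30–14:00, 15:15–16:25, 16:45–18:30.
Lars ∩ Rania: 09:35–11:50, 13:40–15:10, 15:40–16:55.
Lars ∩ Rania ∩ Wei: 09:35–11:40, 14:10–14:50, 15:45–16:55.
Lars ∩ Rania ∩ Wei ∩ Maya: 09:35–11:40, 15:45–16:25, 16:45–16:55.
Lars ∩ Rania ∩ Wei ∩ Maya ∩ Thandi: 09:35–10:00, 10:30–11:40.
Total common minutes: 25 + 70 = 95.

95 minutes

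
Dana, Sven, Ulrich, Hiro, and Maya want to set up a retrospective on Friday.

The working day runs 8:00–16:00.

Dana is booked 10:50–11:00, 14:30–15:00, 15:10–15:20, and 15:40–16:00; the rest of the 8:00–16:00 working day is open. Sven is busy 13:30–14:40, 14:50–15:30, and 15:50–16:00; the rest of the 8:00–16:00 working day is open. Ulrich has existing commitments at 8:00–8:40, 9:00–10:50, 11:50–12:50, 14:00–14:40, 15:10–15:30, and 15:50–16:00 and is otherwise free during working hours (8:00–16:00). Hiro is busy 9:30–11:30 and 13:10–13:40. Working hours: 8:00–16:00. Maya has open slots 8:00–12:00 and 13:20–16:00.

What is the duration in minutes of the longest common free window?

Dana free within 08:00–16:00: 08:00–10:50, 11:00–14:30, 15:00–15:10, 15:20–15:40.
Sven free within 08:00–16:00: 08:00–13:30, 14:40–14:50, 15:30–15:50.
Ulrich free within 08:00–16:00: 08:40–09:00, 10:50–11:50, 12:50–14:00, 14:40–15:10, 15:30–15:50.
Hiro free within 08:00–16:00: 08:00–09:30, 11:30–13:10, 13:40–16:00.
Dana ∩ Sven: 08:00–10:50, 11:00–13:30, 15:30–15:40.
Dana ∩ Sven ∩ Ulrich: 08:40–09:00, 11:00–11:50, 12:50–13:30, 15:30–15:40.
Dana ∩ Sven ∩ Ulrich ∩ Hiro: 08:40–09:00, 11:30–11:50, 12:50–13:10, 15:30–15:40.
Dana ∩ Sven ∩ Ulrich ∩ Hiro ∩ Maya: 08:40–09:00, 11:30–11:50, 15:30–15:40.
Common window lengths: 20, 20, 10 min; longest is 20.

20 minutes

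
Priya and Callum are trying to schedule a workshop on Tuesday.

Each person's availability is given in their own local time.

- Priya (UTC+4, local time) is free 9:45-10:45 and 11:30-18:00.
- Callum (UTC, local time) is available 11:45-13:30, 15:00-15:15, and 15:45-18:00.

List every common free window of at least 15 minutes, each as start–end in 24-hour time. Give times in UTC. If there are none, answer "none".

Priya → UTC: 05:45–06:45, 07:30–14:00.
Callum → UTC: 11:45–13:30, 15:00–15:15, 15:45–18:00.
Priya ∩ Callum: 11:45–13:30.
Windows ≥ 15 min: 11:45–13:30.

11:45–13:30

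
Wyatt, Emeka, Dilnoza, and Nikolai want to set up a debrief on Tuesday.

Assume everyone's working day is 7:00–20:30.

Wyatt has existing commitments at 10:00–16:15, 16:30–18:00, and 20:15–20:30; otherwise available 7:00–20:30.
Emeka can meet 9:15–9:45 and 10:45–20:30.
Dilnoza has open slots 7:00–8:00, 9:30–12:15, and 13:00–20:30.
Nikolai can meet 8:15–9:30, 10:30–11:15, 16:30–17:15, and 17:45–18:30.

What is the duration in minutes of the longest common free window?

Wyatt free within 07:00–20:30: 07:00–10:00, 16:15–16:30, 18:00–20:15.
Wyatt ∩ Emeka: 09:15–09:45, 16:15–16:30, 18:00–20:15.
Wyatt ∩ Emeka ∩ Dilnoza: 09:30–09:45, 16:15–16:30, 18:00–20:15.
Wyatt ∩ Emeka ∩ Dilnoza ∩ Nikolai: 18:00–18:30.
Single common window of 30 minutes.

30 minutes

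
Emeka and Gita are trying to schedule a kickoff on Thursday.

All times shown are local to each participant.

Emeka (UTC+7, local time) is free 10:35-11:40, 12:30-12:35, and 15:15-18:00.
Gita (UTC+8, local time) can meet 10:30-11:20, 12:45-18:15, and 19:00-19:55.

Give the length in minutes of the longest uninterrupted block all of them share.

Emeka → UTC: 03:35–04:40, 05:30–05:35, 08:15–11:00.
Gita → UTC: 02:30–03:20, 04:45–10:15, 11:00–11:55.
Emeka ∩ Gita: 05:30–05:35, 08:15–10:15.
Common window lengths: 5, 120 min; longest is 120.

120 minutes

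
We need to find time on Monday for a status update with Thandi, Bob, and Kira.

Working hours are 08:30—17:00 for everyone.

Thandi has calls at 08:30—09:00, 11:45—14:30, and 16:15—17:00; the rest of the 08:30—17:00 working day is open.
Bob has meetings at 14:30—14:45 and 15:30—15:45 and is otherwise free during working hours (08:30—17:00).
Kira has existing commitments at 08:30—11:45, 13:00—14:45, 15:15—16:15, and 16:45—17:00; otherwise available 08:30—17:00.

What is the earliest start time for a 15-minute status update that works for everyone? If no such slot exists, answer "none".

14:45

Thandi free within 08:30–17:00: 09:00–11:45, 14:30–16:15.
Bob free within 08:30–17:00: 08:30–14:30, 14:45–15:30, 15:45–17:00.
Kira free within 08:30–17:00: 11:45–13:00, 14:45–15:15, 16:15–16:45.
Thandi ∩ Bob: 09:00–11:45, 14:45–15:30, 15:45–16:15.
Thandi ∩ Bob ∩ Kira: 14:45–15:15.
Windows ≥ 15 min: 14:45–15:15.
Earliest such window starts at 14:45.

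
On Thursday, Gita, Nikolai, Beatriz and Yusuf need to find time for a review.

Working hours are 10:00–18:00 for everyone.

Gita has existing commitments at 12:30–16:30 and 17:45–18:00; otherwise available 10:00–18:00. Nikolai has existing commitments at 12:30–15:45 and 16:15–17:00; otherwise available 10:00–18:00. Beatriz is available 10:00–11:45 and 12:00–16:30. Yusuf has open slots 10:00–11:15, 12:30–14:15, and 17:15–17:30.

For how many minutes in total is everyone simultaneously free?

Gita free within 10:00–18:00: 10:00–12:30, 16:30–17:45.
Nikolai free within 10:00–18:00: 10:00–12:30, 15:45–16:15, 17:00–18:00.
Gita ∩ Nikolai: 10:00–12:30, 17:00–17:45.
Gita ∩ Nikolai ∩ Beatriz: 10:00–11:45, 12:00–12:30.
Gita ∩ Nikolai ∩ Beatriz ∩ Yusuf: 10:00–11:15.
Total common minutes: 75.

75 minutes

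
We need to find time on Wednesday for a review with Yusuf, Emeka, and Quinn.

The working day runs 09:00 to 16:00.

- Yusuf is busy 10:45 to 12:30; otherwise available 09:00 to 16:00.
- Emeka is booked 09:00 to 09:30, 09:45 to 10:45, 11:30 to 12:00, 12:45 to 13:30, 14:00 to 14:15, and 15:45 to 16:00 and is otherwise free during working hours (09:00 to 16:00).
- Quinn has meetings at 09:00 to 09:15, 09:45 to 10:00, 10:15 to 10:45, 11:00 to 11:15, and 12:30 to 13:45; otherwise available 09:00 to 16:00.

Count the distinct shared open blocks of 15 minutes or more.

3

Yusuf free within 09:00–16:00: 09:00–10:45, 12:30–16:00.
Emeka free within 09:00–16:00: 09:30–09:45, 10:45–11:30, 12:00–12:45, 13:30–14:00, 14:15–15:45.
Quinn free within 09:00–16:00: 09:15–09:45, 10:00–10:15, 10:45–11:00, 11:15–12:30, 13:45–16:00.
Yusuf ∩ Emeka: 09:30–09:45, 12:30–12:45, 13:30–14:00, 14:15–15:45.
Yusuf ∩ Emeka ∩ Quinn: 09:30–09:45, 13:45–14:00, 14:15–15:45.
Windows ≥ 15 min: 09:30–09:45, 13:45–14:00, 14:15–15:45.
That's 3 windows.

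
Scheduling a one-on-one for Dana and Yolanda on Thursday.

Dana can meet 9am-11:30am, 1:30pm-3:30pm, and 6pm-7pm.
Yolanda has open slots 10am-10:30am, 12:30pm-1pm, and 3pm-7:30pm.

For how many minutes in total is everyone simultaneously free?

Dana ∩ Yolanda: 10:00–10:30, 15:00–15:30, 18:00–19:00.
Total common minutes: 30 + 30 + 60 = 120.

120 minutes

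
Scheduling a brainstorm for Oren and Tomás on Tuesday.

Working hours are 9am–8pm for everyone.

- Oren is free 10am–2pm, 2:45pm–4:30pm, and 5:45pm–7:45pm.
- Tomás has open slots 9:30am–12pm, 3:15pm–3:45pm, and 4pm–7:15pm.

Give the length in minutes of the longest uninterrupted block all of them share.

Oren ∩ Tomás: 10:00–12:00, 15:15–15:45, 16:00–16:30, 17:45–19:15.
Common window lengths: 120, 30, 30, 90 min; longest is 120.

120 minutes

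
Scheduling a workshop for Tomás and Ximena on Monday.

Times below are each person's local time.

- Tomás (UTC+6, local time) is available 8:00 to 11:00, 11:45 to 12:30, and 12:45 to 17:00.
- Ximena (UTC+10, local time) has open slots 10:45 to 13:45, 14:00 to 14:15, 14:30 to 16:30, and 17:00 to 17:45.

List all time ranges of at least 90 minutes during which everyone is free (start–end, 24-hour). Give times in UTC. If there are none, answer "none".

Tomás → UTC: 02:00–05:00, 05:45–06:30, 06:45–11:00.
Ximena → UTC: 00:45–03:45, 04:00–04:15, 04:30–06:30, 07:00–07:45.
Tomás ∩ Ximena: 02:00–03:45, 04:00–04:15, 04:30–05:00, 05:45–06:30, 07:00–07:45.
Windows ≥ 90 min: 02:00–03:45.

02:00–03:45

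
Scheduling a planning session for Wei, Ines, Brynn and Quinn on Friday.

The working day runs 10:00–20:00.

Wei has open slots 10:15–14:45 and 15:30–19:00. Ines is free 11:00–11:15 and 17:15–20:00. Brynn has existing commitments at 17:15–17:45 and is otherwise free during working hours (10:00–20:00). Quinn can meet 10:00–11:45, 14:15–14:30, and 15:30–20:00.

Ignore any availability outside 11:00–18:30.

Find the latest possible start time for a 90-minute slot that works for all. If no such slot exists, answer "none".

none

Brynn free within 10:00–20:00: 10:00–17:15, 17:45–20:00.
Wei ∩ Ines: 11:00–11:15, 17:15–19:00.
Wei ∩ Ines ∩ Brynn: 11:00–11:15, 17:45–19:00.
Wei ∩ Ines ∩ Brynn ∩ Quinn: 11:00–11:15, 17:45–19:00.
Restricted to 11:00–18:30: 11:00–11:15, 17:45–18:30.
Windows ≥ 90 min: (none).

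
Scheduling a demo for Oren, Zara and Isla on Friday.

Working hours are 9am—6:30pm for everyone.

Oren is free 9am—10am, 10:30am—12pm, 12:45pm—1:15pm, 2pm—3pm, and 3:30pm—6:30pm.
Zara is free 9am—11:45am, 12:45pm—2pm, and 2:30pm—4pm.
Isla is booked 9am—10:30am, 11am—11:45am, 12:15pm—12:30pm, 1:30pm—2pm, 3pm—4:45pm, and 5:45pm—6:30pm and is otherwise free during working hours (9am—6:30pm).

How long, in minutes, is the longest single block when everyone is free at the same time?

Isla free within 09:00–18:30: 10:30–11:00, 11:45–12:15, 12:30–13:30, 14:00–15:00, 16:45–17:45.
Oren ∩ Zara: 09:00–10:00, 10:30–11:45, 12:45–13:15, 14:30–15:00, 15:30–16:00.
Oren ∩ Zara ∩ Isla: 10:30–11:00, 12:45–13:15, 14:30–15:00.
Common window lengths: 30, 30, 30 min; longest is 30.

30 minutes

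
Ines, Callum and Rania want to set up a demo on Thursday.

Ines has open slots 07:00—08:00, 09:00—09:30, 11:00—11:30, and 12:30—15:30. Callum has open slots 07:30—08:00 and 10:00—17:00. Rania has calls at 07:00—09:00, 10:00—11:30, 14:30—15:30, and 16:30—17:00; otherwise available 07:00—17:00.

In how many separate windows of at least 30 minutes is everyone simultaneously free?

Rania free within 07:00–17:00: 09:00–10:00, 11:30–14:30, 15:30–16:30.
Ines ∩ Callum: 07:30–08:00, 11:00–11:30, 12:30–15:30.
Ines ∩ Callum ∩ Rania: 12:30–14:30.
Windows ≥ 30 min: 12:30–14:30.
That's 1 window.

1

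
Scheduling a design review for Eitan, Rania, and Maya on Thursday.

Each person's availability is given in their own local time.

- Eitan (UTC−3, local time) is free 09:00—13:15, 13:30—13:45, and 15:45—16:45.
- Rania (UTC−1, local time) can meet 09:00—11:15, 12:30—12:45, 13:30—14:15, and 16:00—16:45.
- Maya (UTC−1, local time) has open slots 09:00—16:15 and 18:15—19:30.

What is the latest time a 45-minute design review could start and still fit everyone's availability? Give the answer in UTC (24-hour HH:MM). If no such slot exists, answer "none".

14:30

Eitan → UTC: 12:00–16:15, 16:30–16:45, 18:45–19:45.
Rania → UTC: 10:00–12:15, 13:30–13:45, 14:30–15:15, 17:00–17:45.
Maya → UTC: 10:00–17:15, 19:15–20:30.
Eitan ∩ Rania: 12:00–12:15, 13:30–13:45, 14:30–15:15.
Eitan ∩ Rania ∩ Maya: 12:00–12:15, 13:30–13:45, 14:30–15:15.
Windows ≥ 45 min: 14:30–15:15.
Latest start in the last window 14:30–15:15 is 15:15 − 45 min = 14:30.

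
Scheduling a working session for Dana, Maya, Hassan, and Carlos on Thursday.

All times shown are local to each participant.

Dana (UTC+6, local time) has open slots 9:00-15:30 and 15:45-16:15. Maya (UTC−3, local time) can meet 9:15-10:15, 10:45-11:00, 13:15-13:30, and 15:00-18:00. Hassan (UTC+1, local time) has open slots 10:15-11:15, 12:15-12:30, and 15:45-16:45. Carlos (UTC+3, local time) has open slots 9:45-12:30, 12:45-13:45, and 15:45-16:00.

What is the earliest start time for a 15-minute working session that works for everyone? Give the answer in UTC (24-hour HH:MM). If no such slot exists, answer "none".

Dana → UTC: 03:00–09:30, 09:45–10:15.
Maya → UTC: 12:15–13:15, 13:45–14:00, 16:15–16:30, 18:00–21:00.
Hassan → UTC: 09:15–10:15, 11:15–11:30, 14:45–15:45.
Carlos → UTC: 06:45–09:30, 09:45–10:45, 12:45–13:00.
Dana ∩ Maya: (none).
Dana ∩ Maya ∩ Hassan: (none).
Dana ∩ Maya ∩ Hassan ∩ Carlos: (none).
Windows ≥ 15 min: (none).

none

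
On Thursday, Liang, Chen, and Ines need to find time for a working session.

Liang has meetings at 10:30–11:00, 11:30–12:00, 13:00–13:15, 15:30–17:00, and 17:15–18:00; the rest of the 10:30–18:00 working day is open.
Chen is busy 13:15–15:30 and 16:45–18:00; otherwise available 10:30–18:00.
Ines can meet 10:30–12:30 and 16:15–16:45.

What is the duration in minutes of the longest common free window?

30 minutes

Liang free within 10:30–18:00: 11:00–11:30, 12:00–13:00, 13:15–15:30, 17:00–17:15.
Chen free within 10:30–18:00: 10:30–13:15, 15:30–16:45.
Liang ∩ Chen: 11:00–11:30, 12:00–13:00.
Liang ∩ Chen ∩ Ines: 11:00–11:30, 12:00–12:30.
Common window lengths: 30, 30 min; longest is 30.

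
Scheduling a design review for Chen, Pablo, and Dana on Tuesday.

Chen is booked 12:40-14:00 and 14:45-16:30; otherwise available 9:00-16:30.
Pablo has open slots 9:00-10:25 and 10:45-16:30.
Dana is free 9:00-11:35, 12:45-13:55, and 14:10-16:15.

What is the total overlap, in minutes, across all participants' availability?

170 minutes

Chen free within 09:00–16:30: 09:00–12:40, 14:00–14:45.
Chen ∩ Pablo: 09:00–10:25, 10:45–12:40, 14:00–14:45.
Chen ∩ Pablo ∩ Dana: 09:00–10:25, 10:45–11:35, 14:10–14:45.
Total common minutes: 85 + 50 + 35 = 170.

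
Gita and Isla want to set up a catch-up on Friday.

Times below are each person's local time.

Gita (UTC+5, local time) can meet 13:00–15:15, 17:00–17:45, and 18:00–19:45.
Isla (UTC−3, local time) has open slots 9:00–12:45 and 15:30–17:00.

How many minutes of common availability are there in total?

150 minutes

Gita → UTC: 08:00–10:15, 12:00–12:45, 13:00–14:45.
Isla → UTC: 12:00–15:45, 18:30–20:00.
Gita ∩ Isla: 12:00–12:45, 13:00–14:45.
Total common minutes: 45 + 105 = 150.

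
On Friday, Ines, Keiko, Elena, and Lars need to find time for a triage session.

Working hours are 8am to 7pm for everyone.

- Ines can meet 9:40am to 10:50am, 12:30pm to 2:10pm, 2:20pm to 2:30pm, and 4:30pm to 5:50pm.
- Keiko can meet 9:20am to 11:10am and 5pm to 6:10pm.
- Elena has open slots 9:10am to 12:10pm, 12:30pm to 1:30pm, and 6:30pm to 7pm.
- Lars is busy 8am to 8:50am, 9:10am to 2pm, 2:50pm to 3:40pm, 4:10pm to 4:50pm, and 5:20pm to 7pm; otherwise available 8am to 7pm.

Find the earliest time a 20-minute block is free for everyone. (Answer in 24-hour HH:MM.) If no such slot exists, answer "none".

Lars free within 08:00–19:00: 08:50–09:10, 14:00–14:50, 15:40–16:10, 16:50–17:20.
Ines ∩ Keiko: 09:40–10:50, 17:00–17:50.
Ines ∩ Keiko ∩ Elena: 09:40–10:50.
Ines ∩ Keiko ∩ Elena ∩ Lars: (none).
Windows ≥ 20 min: (none).

none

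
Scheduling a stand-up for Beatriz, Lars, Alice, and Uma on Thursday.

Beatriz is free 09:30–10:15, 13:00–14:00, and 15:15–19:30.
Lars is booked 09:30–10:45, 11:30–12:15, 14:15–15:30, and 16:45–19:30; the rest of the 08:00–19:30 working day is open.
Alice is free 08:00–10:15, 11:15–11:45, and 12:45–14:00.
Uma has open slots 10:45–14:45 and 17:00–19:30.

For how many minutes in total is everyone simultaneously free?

60 minutes

Lars free within 08:00–19:30: 08:00–09:30, 10:45–11:30, 12:15–14:15, 15:30–16:45.
Beatriz ∩ Lars: 13:00–14:00, 15:30–16:45.
Beatriz ∩ Lars ∩ Alice: 13:00–14:00.
Beatriz ∩ Lars ∩ Alice ∩ Uma: 13:00–14:00.
Total common minutes: 60.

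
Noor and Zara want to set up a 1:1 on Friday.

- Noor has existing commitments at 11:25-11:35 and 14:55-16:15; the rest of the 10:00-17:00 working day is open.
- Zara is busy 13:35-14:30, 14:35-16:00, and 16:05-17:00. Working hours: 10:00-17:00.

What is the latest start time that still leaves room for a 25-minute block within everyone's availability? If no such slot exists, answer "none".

Noor free within 10:00–17:00: 10:00–11:25, 11:35–14:55, 16:15–17:00.
Zara free within 10:00–17:00: 10:00–13:35, 14:30–14:35, 16:00–16:05.
Noor ∩ Zara: 10:00–11:25, 11:35–13:35, 14:30–14:35.
Windows ≥ 25 min: 10:00–11:25, 11:35–13:35.
Latest start in the last window 11:35–13:35 is 13:35 − 25 min = 13:10.

13:10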